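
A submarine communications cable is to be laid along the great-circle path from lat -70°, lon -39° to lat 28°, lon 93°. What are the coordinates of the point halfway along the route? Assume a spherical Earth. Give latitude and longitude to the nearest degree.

≈ lat -34°, lon 72°

Convert each endpoint to a unit vector on the sphere (x = cos φ cos λ, y = cos φ sin λ, z = sin φ).
The central angle between the endpoints is δ = arccos(p₁·p₂) ≈ 2.270 rad (130.0°).
Interpolate at f = 1/2 with slerp weights a = sin((1−f)δ)/sin δ ≈ 1.184, b = sin(fδ)/sin δ ≈ 1.184.
p = a·p₁ + b·p₂ ≈ (0.260, 0.789, -0.557); φ = arcsin(p_z) ≈ -33.83°, λ = atan2(p_y, p_x) ≈ 71.76°.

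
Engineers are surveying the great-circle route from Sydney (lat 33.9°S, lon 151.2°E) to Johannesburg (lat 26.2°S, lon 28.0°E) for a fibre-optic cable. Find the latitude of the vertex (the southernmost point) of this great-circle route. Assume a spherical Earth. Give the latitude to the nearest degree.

The great circle lies in the plane with unit normal n̂ = (p₁ × p₂)/|p₁ × p₂|.
Here n̂_z ≈ -0.631; the vertex latitude is φ_max = arccos|n̂_z| ≈ 50.8°.
Check via Clairaut: cos φ_max = |cos φ₁| · sin C = cos(33.9°)·sin(130.5°) ≈ 0.631, again giving ≈ 50.8°.

≈ 51°S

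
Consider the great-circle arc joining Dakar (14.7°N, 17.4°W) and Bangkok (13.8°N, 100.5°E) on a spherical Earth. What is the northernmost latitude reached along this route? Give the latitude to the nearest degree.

≈ 26°N

The great circle lies in the plane with unit normal n̂ = (p₁ × p₂)/|p₁ × p₂|.
Here n̂_z ≈ +0.897; the vertex latitude is φ_max = arccos|n̂_z| ≈ 26.2°.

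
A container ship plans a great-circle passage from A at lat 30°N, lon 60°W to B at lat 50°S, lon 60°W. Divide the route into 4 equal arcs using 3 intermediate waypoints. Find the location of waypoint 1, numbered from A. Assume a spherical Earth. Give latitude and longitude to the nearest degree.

≈ lat 10°N, lon 60°W

Write both endpoints as unit vectors p₁, p₂ with components (cos φ cos λ, cos φ sin λ, sin φ).
The central angle between the endpoints is δ = arccos(p₁·p₂) ≈ 1.396 rad (80.0°).
Interpolate at f = 1/4 with slerp weights a = sin((1−f)δ)/sin δ ≈ 0.879, b = sin(fδ)/sin δ ≈ 0.347.
p = a·p₁ + b·p₂ ≈ (0.492, -0.853, 0.174); φ = arcsin(p_z) ≈ 10.00°, λ = atan2(p_y, p_x) ≈ -60.00°.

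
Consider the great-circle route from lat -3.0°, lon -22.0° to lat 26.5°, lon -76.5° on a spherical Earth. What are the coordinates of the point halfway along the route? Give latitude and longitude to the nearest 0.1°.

≈ lat 13.2°, lon -47.6°

The haversine formula gives a central angle δ ≈ 1.052 rad (60.3°) between the endpoints.
Interpolate at f = 1/2 with slerp weights a = sin((1−f)δ)/sin δ ≈ 0.578, b = sin(fδ)/sin δ ≈ 0.578.
p = a·p₁ + b·p₂ ≈ (0.656, -0.719, 0.228); φ = arcsin(p_z) ≈ 13.16°, λ = atan2(p_y, p_x) ≈ -47.63°.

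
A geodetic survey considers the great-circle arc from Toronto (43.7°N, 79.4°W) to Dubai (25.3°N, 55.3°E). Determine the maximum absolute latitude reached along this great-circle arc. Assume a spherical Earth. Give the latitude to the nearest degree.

The great circle lies in the plane with unit normal n̂ = (p₁ × p₂)/|p₁ × p₂|.
Here n̂_z ≈ +0.471; the vertex latitude is φ_max = arccos|n̂_z| ≈ 61.9°.
Check via Clairaut: cos φ_max = |cos φ₁| · sin C = cos(43.7°)·sin(40.7°) ≈ 0.471, again giving ≈ 61.9°.

≈ 62°N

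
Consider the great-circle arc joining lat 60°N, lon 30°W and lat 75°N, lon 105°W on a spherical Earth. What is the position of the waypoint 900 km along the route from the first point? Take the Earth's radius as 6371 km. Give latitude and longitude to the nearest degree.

≈ lat 67°N, lon 40°W

Write both endpoints as unit vectors p₁, p₂ with components (cos φ cos λ, cos φ sin λ, sin φ).
The central angle between the endpoints is δ = arccos(p₁·p₂) ≈ 0.516 rad (29.5°). The total great-circle distance is δ·R ≈ 0.516 × 6371 ≈ 3285 km, so the target fraction is f = 900/3285 ≈ 0.274.
Interpolate at f ≈ 0.274 with slerp weights a = sin((1−f)δ)/sin δ ≈ 0.742, b = sin(fδ)/sin δ ≈ 0.286.
p = a·p₁ + b·p₂ ≈ (0.302, -0.257, 0.918); φ = arcsin(p_z) ≈ 66.65°, λ = atan2(p_y, p_x) ≈ -40.38°.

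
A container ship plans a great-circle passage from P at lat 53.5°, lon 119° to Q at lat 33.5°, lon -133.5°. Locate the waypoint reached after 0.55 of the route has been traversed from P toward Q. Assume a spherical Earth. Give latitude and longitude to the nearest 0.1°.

Convert each endpoint to a unit vector on the sphere (x = cos φ cos λ, y = cos φ sin λ, z = sin φ).
The central angle between the endpoints is δ = arccos(p₁·p₂) ≈ 1.272 rad (72.9°).
Interpolate at f = 0.55 with slerp weights a = sin((1−f)δ)/sin δ ≈ 0.567, b = sin(fδ)/sin δ ≈ 0.674.
p = a·p₁ + b·p₂ ≈ (-0.550, -0.113, 0.827); φ = arcsin(p_z) ≈ 55.83°, λ = atan2(p_y, p_x) ≈ -168.42°.

≈ lat 55.8°, lon -168.4°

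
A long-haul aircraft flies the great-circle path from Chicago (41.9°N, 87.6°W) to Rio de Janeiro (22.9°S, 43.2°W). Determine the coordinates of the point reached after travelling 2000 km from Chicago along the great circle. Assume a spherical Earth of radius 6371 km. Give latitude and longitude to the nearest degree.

≈ 28°N, 74°W

Convert each endpoint to a unit vector on the sphere (x = cos φ cos λ, y = cos φ sin λ, z = sin φ).
The central angle between the endpoints is δ = arccos(p₁·p₂) ≈ 1.339 rad (76.7°). The total great-circle distance is δ·R ≈ 1.339 × 6371 ≈ 8529 km, so the target fraction is f = 2000/8529 ≈ 0.234.
Interpolate at f ≈ 0.234 with slerp weights a = sin((1−f)δ)/sin δ ≈ 0.878, b = sin(fδ)/sin δ ≈ 0.317.
p = a·p₁ + b·p₂ ≈ (0.240, -0.853, 0.463); φ = arcsin(p_z) ≈ 27.58°, λ = atan2(p_y, p_x) ≈ -74.26°.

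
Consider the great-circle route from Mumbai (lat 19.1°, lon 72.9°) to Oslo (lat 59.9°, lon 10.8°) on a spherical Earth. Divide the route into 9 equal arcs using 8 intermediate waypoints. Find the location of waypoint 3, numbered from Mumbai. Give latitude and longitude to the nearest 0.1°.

Write both endpoints as unit vectors p₁, p₂ with components (cos φ cos λ, cos φ sin λ, sin φ).
The central angle between the endpoints is δ = arccos(p₁·p₂) ≈ 1.042 rad (59.7°).
Interpolate at f = 3/9 with slerp weights a = sin((1−f)δ)/sin δ ≈ 0.741, b = sin(fδ)/sin δ ≈ 0.394.
p = a·p₁ + b·p₂ ≈ (0.400, 0.707, 0.584); φ = arcsin(p_z) ≈ 35.70°, λ = atan2(p_y, p_x) ≈ 60.48°.

≈ lat 35.7°, lon 60.5°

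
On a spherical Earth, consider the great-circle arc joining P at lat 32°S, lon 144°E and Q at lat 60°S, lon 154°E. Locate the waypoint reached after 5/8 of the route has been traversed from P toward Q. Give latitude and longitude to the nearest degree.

≈ lat 50°S, lon 149°E

Convert each endpoint to a unit vector on the sphere (x = cos φ cos λ, y = cos φ sin λ, z = sin φ).
The central angle between the endpoints is δ = arccos(p₁·p₂) ≈ 0.502 rad (28.8°).
Interpolate at f = 5/8 with slerp weights a = sin((1−f)δ)/sin δ ≈ 0.389, b = sin(fδ)/sin δ ≈ 0.641.
p = a·p₁ + b·p₂ ≈ (-0.555, 0.334, -0.762); φ = arcsin(p_z) ≈ -49.60°, λ = atan2(p_y, p_x) ≈ 148.93°.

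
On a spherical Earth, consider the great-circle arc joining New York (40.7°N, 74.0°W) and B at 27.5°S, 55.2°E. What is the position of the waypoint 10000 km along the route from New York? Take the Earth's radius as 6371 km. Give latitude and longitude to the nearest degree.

≈ 1°N, 17°E

From cos δ = sin φ₁ sin φ₂ + cos φ₁ cos φ₂ cos Δλ, the central angle is δ ≈ 2.383 rad (136.6°). The total great-circle distance is δ·R ≈ 2.383 × 6371 ≈ 15185 km, so the target fraction is f = 10000/15185 ≈ 0.659.
Interpolate at f ≈ 0.659 with slerp weights a = sin((1−f)δ)/sin δ ≈ 1.057, b = sin(fδ)/sin δ ≈ 1.454.
p = a·p₁ + b·p₂ ≈ (0.957, 0.289, 0.018); φ = arcsin(p_z) ≈ 1.02°, λ = atan2(p_y, p_x) ≈ 16.79°.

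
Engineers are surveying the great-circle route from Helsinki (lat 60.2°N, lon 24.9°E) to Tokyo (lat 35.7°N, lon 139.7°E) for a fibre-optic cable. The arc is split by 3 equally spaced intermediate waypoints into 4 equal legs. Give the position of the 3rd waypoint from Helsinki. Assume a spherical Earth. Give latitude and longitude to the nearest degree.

The haversine formula gives a central angle δ ≈ 1.227 rad (70.3°) between the endpoints.
Interpolate at f = 3/4 with slerp weights a = sin((1−f)δ)/sin δ ≈ 0.321, b = sin(fδ)/sin δ ≈ 0.845.
p = a·p₁ + b·p₂ ≈ (-0.379, 0.511, 0.772); φ = arcsin(p_z) ≈ 50.49°, λ = atan2(p_y, p_x) ≈ 126.55°.

≈ lat 50°N, lon 127°E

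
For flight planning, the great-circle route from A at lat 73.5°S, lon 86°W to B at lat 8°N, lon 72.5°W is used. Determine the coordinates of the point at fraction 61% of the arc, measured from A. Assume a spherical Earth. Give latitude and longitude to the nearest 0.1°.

≈ lat 23.9°S, lon 74.7°W

The haversine formula gives a central angle δ ≈ 1.430 rad (81.9°) between the endpoints.
Interpolate at f = 0.61 with slerp weights a = sin((1−f)δ)/sin δ ≈ 0.535, b = sin(fδ)/sin δ ≈ 0.774.
p = a·p₁ + b·p₂ ≈ (0.241, -0.882, -0.405); φ = arcsin(p_z) ≈ -23.89°, λ = atan2(p_y, p_x) ≈ -74.72°.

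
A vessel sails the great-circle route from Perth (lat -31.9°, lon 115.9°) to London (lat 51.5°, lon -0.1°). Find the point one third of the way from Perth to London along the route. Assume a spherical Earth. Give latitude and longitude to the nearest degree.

≈ lat 1°, lon 86°

From cos δ = sin φ₁ sin φ₂ + cos φ₁ cos φ₂ cos Δλ, the central angle is δ ≈ 2.272 rad (130.2°).
Interpolate at f = 1/3 with slerp weights a = sin((1−f)δ)/sin δ ≈ 1.307, b = sin(fδ)/sin δ ≈ 0.899.
p = a·p₁ + b·p₂ ≈ (0.075, 0.997, 0.013); φ = arcsin(p_z) ≈ 0.75°, λ = atan2(p_y, p_x) ≈ 85.69°.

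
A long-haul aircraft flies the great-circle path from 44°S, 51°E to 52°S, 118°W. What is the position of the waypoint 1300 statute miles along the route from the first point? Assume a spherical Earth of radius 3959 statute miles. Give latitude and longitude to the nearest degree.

≈ 63°S, 46°E

Write both endpoints as unit vectors p₁, p₂ with components (cos φ cos λ, cos φ sin λ, sin φ).
The central angle between the endpoints is δ = arccos(p₁·p₂) ≈ 1.458 rad (83.5°). The total great-circle distance is δ·R ≈ 1.458 × 3959 ≈ 5772 mi, so the target fraction is f = 1300/5772 ≈ 0.225.
Interpolate at f ≈ 0.225 with slerp weights a = sin((1−f)δ)/sin δ ≈ 0.910, b = sin(fδ)/sin δ ≈ 0.325.
p = a·p₁ + b·p₂ ≈ (0.318, 0.332, -0.888); φ = arcsin(p_z) ≈ -62.61°, λ = atan2(p_y, p_x) ≈ 46.25°.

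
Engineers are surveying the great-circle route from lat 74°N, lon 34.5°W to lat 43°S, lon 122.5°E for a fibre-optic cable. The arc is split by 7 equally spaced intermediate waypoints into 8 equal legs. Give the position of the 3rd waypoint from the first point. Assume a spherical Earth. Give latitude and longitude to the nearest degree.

≈ lat 48°N, lon 105°E

From cos δ = sin φ₁ sin φ₂ + cos φ₁ cos φ₂ cos Δλ, the central angle is δ ≈ 2.570 rad (147.3°).
Interpolate at f = 3/8 with slerp weights a = sin((1−f)δ)/sin δ ≈ 1.848, b = sin(fδ)/sin δ ≈ 1.519.
p = a·p₁ + b·p₂ ≈ (-0.177, 0.648, 0.741); φ = arcsin(p_z) ≈ 47.77°, λ = atan2(p_y, p_x) ≈ 105.27°.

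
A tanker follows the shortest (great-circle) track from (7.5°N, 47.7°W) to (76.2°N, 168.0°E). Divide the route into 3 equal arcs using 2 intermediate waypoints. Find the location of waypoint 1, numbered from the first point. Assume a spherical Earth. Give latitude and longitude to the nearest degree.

The haversine formula gives a central angle δ ≈ 1.636 rad (93.7°) between the endpoints.
Interpolate at f = 1/3 with slerp weights a = sin((1−f)δ)/sin δ ≈ 0.889, b = sin(fδ)/sin δ ≈ 0.520.
p = a·p₁ + b·p₂ ≈ (0.472, -0.626, 0.621); φ = arcsin(p_z) ≈ 38.38°, λ = atan2(p_y, p_x) ≈ -53.00°.

≈ (38°N, 53°W)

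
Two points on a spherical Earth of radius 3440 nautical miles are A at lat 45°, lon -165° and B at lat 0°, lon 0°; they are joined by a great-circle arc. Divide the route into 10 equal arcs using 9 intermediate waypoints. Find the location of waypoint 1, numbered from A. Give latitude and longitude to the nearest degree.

≈ lat 57°, lon -156°

Convert each endpoint to a unit vector on the sphere (x = cos φ cos λ, y = cos φ sin λ, z = sin φ).
The central angle between the endpoints is δ = arccos(p₁·p₂) ≈ 2.323 rad (133.1°).
Interpolate at f = 1/10 with slerp weights a = sin((1−f)δ)/sin δ ≈ 1.188, b = sin(fδ)/sin δ ≈ 0.315.
p = a·p₁ + b·p₂ ≈ (-0.497, -0.217, 0.840); φ = arcsin(p_z) ≈ 57.17°, λ = atan2(p_y, p_x) ≈ -156.35°.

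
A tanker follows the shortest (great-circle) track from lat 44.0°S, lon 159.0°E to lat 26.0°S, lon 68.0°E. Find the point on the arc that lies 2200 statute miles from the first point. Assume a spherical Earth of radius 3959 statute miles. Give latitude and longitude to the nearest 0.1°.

≈ lat 46.0°S, lon 113.4°E

From cos δ = sin φ₁ sin φ₂ + cos φ₁ cos φ₂ cos Δλ, the central angle is δ ≈ 1.273 rad (72.9°). The total great-circle distance is δ·R ≈ 1.273 × 3959 ≈ 5041 mi, so the target fraction is f = 2200/5041 ≈ 0.436.
Interpolate at f ≈ 0.436 with slerp weights a = sin((1−f)δ)/sin δ ≈ 0.688, b = sin(fδ)/sin δ ≈ 0.552.
p = a·p₁ + b·p₂ ≈ (-0.276, 0.637, -0.720); φ = arcsin(p_z) ≈ -46.02°, λ = atan2(p_y, p_x) ≈ 113.43°.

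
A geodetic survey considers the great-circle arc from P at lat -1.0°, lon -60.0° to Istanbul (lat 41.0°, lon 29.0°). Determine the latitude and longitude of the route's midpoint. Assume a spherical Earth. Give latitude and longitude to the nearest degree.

From cos δ = sin φ₁ sin φ₂ + cos φ₁ cos φ₂ cos Δλ, the central angle is δ ≈ 1.569 rad (89.9°).
Interpolate at f = 1/2 with slerp weights a = sin((1−f)δ)/sin δ ≈ 0.706, b = sin(fδ)/sin δ ≈ 0.706.
p = a·p₁ + b·p₂ ≈ (0.820, -0.353, 0.451); φ = arcsin(p_z) ≈ 26.82°, λ = atan2(p_y, p_x) ≈ -23.32°.

≈ lat 27°, lon -23°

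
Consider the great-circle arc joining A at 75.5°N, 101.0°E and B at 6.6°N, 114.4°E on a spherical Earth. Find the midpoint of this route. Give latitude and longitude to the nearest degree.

≈ 41°N, 112°E

From cos δ = sin φ₁ sin φ₂ + cos φ₁ cos φ₂ cos Δλ, the central angle is δ ≈ 1.210 rad (69.3°).
Interpolate at f = 1/2 with slerp weights a = sin((1−f)δ)/sin δ ≈ 0.608, b = sin(fδ)/sin δ ≈ 0.608.
p = a·p₁ + b·p₂ ≈ (-0.278, 0.699, 0.658); φ = arcsin(p_z) ≈ 41.17°, λ = atan2(p_y, p_x) ≈ 111.71°.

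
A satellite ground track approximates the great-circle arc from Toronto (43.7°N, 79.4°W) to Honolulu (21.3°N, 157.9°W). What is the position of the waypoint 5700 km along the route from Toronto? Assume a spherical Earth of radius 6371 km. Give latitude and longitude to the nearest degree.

≈ 31°N, 144°W

The haversine formula gives a central angle δ ≈ 1.175 rad (67.3°) between the endpoints. The total great-circle distance is δ·R ≈ 1.175 × 6371 ≈ 7488 km, so the target fraction is f = 5700/7488 ≈ 0.761.
Interpolate at f ≈ 0.761 with slerp weights a = sin((1−f)δ)/sin δ ≈ 0.300, b = sin(fδ)/sin δ ≈ 0.845.
p = a·p₁ + b·p₂ ≈ (-0.690, -0.510, 0.514); φ = arcsin(p_z) ≈ 30.96°, λ = atan2(p_y, p_x) ≈ -143.54°.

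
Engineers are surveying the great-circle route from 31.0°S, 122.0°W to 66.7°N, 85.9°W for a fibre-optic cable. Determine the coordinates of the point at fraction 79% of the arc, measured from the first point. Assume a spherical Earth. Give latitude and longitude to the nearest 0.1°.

The haversine formula gives a central angle δ ≈ 1.771 rad (101.5°) between the endpoints.
Interpolate at f = 0.79 with slerp weights a = sin((1−f)δ)/sin δ ≈ 0.371, b = sin(fδ)/sin δ ≈ 1.005.
p = a·p₁ + b·p₂ ≈ (-0.140, -0.666, 0.732); φ = arcsin(p_z) ≈ 47.09°, λ = atan2(p_y, p_x) ≈ -101.87°.

≈ 47.1°N, 101.9°W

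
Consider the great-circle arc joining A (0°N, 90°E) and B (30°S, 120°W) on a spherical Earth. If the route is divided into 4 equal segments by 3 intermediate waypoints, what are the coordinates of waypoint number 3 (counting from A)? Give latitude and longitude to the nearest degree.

The haversine formula gives a central angle δ ≈ 2.419 rad (138.6°) between the endpoints.
Interpolate at f = 3/4 with slerp weights a = sin((1−f)δ)/sin δ ≈ 0.860, b = sin(fδ)/sin δ ≈ 1.467.
p = a·p₁ + b·p₂ ≈ (-0.635, -0.241, -0.734); φ = arcsin(p_z) ≈ -47.19°, λ = atan2(p_y, p_x) ≈ -159.23°.

≈ (47°S, 159°W)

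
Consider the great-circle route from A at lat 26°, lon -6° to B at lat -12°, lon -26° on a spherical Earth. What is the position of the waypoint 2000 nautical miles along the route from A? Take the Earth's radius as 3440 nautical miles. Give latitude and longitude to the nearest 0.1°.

Write both endpoints as unit vectors p₁, p₂ with components (cos φ cos λ, cos φ sin λ, sin φ).
The central angle between the endpoints is δ = arccos(p₁·p₂) ≈ 0.745 rad (42.7°). The total great-circle distance is δ·R ≈ 0.745 × 3440 ≈ 2563 nmi, so the target fraction is f = 2000/2563 ≈ 0.780.
Interpolate at f ≈ 0.780 with slerp weights a = sin((1−f)δ)/sin δ ≈ 0.240, b = sin(fδ)/sin δ ≈ 0.810.
p = a·p₁ + b·p₂ ≈ (0.927, -0.370, -0.063); φ = arcsin(p_z) ≈ -3.61°, λ = atan2(p_y, p_x) ≈ -21.75°.

≈ lat -3.6°, lon -21.8°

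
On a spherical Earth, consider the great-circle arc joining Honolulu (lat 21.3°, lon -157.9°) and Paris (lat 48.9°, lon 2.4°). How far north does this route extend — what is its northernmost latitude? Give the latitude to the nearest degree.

≈ 77°

The great circle lies in the plane with unit normal n̂ = (p₁ × p₂)/|p₁ × p₂|.
Here n̂_z ≈ +0.217; the vertex latitude is φ_max = arccos|n̂_z| ≈ 77.5°.
Check via Clairaut: cos φ_max = |cos φ₁| · sin C = cos(21.3°)·sin(13.4°) ≈ 0.217, again giving ≈ 77.5°.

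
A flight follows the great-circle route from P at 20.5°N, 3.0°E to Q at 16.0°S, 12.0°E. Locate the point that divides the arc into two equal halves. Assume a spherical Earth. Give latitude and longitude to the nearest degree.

≈ 2°N, 8°E

The haversine formula gives a central angle δ ≈ 0.655 rad (37.6°) between the endpoints.
Interpolate at f = 1/2 with slerp weights a = sin((1−f)δ)/sin δ ≈ 0.528, b = sin(fδ)/sin δ ≈ 0.528.
p = a·p₁ + b·p₂ ≈ (0.991, 0.131, 0.039); φ = arcsin(p_z) ≈ 2.26°, λ = atan2(p_y, p_x) ≈ 7.56°.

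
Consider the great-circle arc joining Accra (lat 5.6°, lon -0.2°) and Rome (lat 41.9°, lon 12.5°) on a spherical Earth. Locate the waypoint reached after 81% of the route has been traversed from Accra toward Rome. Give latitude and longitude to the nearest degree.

≈ lat 35°, lon 9°

From cos δ = sin φ₁ sin φ₂ + cos φ₁ cos φ₂ cos Δλ, the central angle is δ ≈ 0.664 rad (38.0°).
Interpolate at f = 0.81 with slerp weights a = sin((1−f)δ)/sin δ ≈ 0.204, b = sin(fδ)/sin δ ≈ 0.831.
p = a·p₁ + b·p₂ ≈ (0.807, 0.133, 0.575); φ = arcsin(p_z) ≈ 35.10°, λ = atan2(p_y, p_x) ≈ 9.37°.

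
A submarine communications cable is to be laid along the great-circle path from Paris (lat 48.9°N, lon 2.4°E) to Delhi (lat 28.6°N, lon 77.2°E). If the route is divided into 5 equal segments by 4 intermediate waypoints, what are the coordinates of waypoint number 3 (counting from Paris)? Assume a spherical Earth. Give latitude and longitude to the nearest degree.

From cos δ = sin φ₁ sin φ₂ + cos φ₁ cos φ₂ cos Δλ, the central angle is δ ≈ 1.033 rad (59.2°).
Interpolate at f = 3/5 with slerp weights a = sin((1−f)δ)/sin δ ≈ 0.468, b = sin(fδ)/sin δ ≈ 0.676.
p = a·p₁ + b·p₂ ≈ (0.439, 0.592, 0.676); φ = arcsin(p_z) ≈ 42.54°, λ = atan2(p_y, p_x) ≈ 53.46°.

≈ lat 43°N, lon 53°E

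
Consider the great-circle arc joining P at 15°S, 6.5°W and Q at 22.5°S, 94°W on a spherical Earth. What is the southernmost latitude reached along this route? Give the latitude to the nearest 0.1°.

The great circle lies in the plane with unit normal n̂ = (p₁ × p₂)/|p₁ × p₂|.
Here n̂_z ≈ -0.900; the vertex latitude is φ_max = arccos|n̂_z| ≈ 25.8°.
Check via Clairaut: cos φ_max = |cos φ₁| · sin C = cos(15.0°)·sin(111.3°) ≈ 0.900, again giving ≈ 25.8°.

≈ 25.8°S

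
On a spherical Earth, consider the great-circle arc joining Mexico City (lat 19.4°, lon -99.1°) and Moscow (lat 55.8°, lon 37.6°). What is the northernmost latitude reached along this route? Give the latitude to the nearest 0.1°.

≈ 68.5°

The great circle lies in the plane with unit normal n̂ = (p₁ × p₂)/|p₁ × p₂|.
Here n̂_z ≈ +0.366; the vertex latitude is φ_max = arccos|n̂_z| ≈ 68.5°.
Check via Clairaut: cos φ_max = |cos φ₁| · sin C = cos(19.4°)·sin(22.8°) ≈ 0.366, again giving ≈ 68.5°.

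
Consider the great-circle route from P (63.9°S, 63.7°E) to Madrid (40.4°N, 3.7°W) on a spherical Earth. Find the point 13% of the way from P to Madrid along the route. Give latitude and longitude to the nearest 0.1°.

≈ (52.7°S, 43.7°E)

The haversine formula gives a central angle δ ≈ 2.041 rad (117.0°) between the endpoints.
Interpolate at f = 0.13 with slerp weights a = sin((1−f)δ)/sin δ ≈ 1.098, b = sin(fδ)/sin δ ≈ 0.294.
p = a·p₁ + b·p₂ ≈ (0.438, 0.419, -0.796); φ = arcsin(p_z) ≈ -52.72°, λ = atan2(p_y, p_x) ≈ 43.73°.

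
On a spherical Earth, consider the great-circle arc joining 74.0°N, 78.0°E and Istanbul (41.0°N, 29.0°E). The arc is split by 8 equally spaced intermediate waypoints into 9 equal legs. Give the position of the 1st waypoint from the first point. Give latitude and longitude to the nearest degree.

The haversine formula gives a central angle δ ≈ 0.696 rad (39.9°) between the endpoints.
Interpolate at f = 1/9 with slerp weights a = sin((1−f)δ)/sin δ ≈ 0.905, b = sin(fδ)/sin δ ≈ 0.121.
p = a·p₁ + b·p₂ ≈ (0.131, 0.288, 0.949); φ = arcsin(p_z) ≈ 71.55°, λ = atan2(p_y, p_x) ≈ 65.48°.

≈ 72°N, 65°E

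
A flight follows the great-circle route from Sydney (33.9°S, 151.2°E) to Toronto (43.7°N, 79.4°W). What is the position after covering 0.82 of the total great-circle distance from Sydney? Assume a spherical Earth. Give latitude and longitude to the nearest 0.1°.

≈ (37.3°N, 111.7°W)

Convert each endpoint to a unit vector on the sphere (x = cos φ cos λ, y = cos φ sin λ, z = sin φ).
The central angle between the endpoints is δ = arccos(p₁·p₂) ≈ 2.444 rad (140.0°).
Interpolate at f = 0.82 with slerp weights a = sin((1−f)δ)/sin δ ≈ 0.663, b = sin(fδ)/sin δ ≈ 1.413.
p = a·p₁ + b·p₂ ≈ (-0.294, -0.739, 0.606); φ = arcsin(p_z) ≈ 37.32°, λ = atan2(p_y, p_x) ≈ -111.71°.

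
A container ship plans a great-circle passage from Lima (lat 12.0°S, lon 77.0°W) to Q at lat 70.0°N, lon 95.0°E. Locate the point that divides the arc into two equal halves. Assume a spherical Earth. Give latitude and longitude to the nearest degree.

≈ lat 49°N, lon 73°W

Convert each endpoint to a unit vector on the sphere (x = cos φ cos λ, y = cos φ sin λ, z = sin φ).
The central angle between the endpoints is δ = arccos(p₁·p₂) ≈ 2.125 rad (121.8°).
Interpolate at f = 1/2 with slerp weights a = sin((1−f)δ)/sin δ ≈ 1.028, b = sin(fδ)/sin δ ≈ 1.028.
p = a·p₁ + b·p₂ ≈ (0.196, -0.629, 0.752); φ = arcsin(p_z) ≈ 48.77°, λ = atan2(p_y, p_x) ≈ -72.74°.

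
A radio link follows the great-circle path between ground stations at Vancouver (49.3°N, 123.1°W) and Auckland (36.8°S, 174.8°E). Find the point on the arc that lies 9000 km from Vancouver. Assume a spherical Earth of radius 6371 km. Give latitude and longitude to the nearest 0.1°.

≈ (19.0°S, 172.2°W)

The haversine formula gives a central angle δ ≈ 1.782 rad (102.1°) between the endpoints. The total great-circle distance is δ·R ≈ 1.782 × 6371 ≈ 11354 km, so the target fraction is f = 9000/11354 ≈ 0.793.
Interpolate at f ≈ 0.793 with slerp weights a = sin((1−f)δ)/sin δ ≈ 0.369, b = sin(fδ)/sin δ ≈ 1.010.
p = a·p₁ + b·p₂ ≈ (-0.937, -0.128, -0.325); φ = arcsin(p_z) ≈ -18.96°, λ = atan2(p_y, p_x) ≈ -172.19°.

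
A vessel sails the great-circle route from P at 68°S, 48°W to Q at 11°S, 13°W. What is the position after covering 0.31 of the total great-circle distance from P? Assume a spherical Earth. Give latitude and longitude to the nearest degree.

Write both endpoints as unit vectors p₁, p₂ with components (cos φ cos λ, cos φ sin λ, sin φ).
The central angle between the endpoints is δ = arccos(p₁·p₂) ≈ 1.072 rad (61.4°).
Interpolate at f = 0.31 with slerp weights a = sin((1−f)δ)/sin δ ≈ 0.768, b = sin(fδ)/sin δ ≈ 0.372.
p = a·p₁ + b·p₂ ≈ (0.548, -0.296, -0.783); φ = arcsin(p_z) ≈ -51.50°, λ = atan2(p_y, p_x) ≈ -28.36°.

≈ 52°S, 28°W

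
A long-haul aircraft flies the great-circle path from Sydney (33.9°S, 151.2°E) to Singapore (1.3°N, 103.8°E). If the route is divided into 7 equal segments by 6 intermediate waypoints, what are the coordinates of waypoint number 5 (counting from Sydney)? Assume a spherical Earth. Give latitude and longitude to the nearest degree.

≈ (10°S, 116°E)

Convert each endpoint to a unit vector on the sphere (x = cos φ cos λ, y = cos φ sin λ, z = sin φ).
The central angle between the endpoints is δ = arccos(p₁·p₂) ≈ 0.990 rad (56.7°).
Interpolate at f = 5/7 with slerp weights a = sin((1−f)δ)/sin δ ≈ 0.334, b = sin(fδ)/sin δ ≈ 0.777.
p = a·p₁ + b·p₂ ≈ (-0.428, 0.888, -0.169); φ = arcsin(p_z) ≈ -9.70°, λ = atan2(p_y, p_x) ≈ 115.74°.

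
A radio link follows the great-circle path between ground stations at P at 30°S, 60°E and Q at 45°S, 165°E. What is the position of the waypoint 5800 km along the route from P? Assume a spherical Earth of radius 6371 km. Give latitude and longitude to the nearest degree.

≈ 53°S, 126°E

Write both endpoints as unit vectors p₁, p₂ with components (cos φ cos λ, cos φ sin λ, sin φ).
The central angle between the endpoints is δ = arccos(p₁·p₂) ≈ 1.374 rad (78.8°). The total great-circle distance is δ·R ≈ 1.374 × 6371 ≈ 8757 km, so the target fraction is f = 5800/8757 ≈ 0.662.
Interpolate at f ≈ 0.662 with slerp weights a = sin((1−f)δ)/sin δ ≈ 0.456, b = sin(fδ)/sin δ ≈ 0.805.
p = a·p₁ + b·p₂ ≈ (-0.352, 0.490, -0.798); φ = arcsin(p_z) ≈ -52.90°, λ = atan2(p_y, p_x) ≈ 125.74°.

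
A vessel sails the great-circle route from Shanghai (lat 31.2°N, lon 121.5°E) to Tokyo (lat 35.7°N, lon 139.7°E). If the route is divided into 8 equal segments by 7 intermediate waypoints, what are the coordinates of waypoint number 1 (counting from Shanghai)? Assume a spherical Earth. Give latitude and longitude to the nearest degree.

≈ lat 32°N, lon 124°E

Write both endpoints as unit vectors p₁, p₂ with components (cos φ cos λ, cos φ sin λ, sin φ).
The central angle between the endpoints is δ = arccos(p₁·p₂) ≈ 0.276 rad (15.8°).
Interpolate at f = 1/8 with slerp weights a = sin((1−f)δ)/sin δ ≈ 0.878, b = sin(fδ)/sin δ ≈ 0.127.
p = a·p₁ + b·p₂ ≈ (-0.471, 0.707, 0.528); φ = arcsin(p_z) ≈ 31.90°, λ = atan2(p_y, p_x) ≈ 123.67°.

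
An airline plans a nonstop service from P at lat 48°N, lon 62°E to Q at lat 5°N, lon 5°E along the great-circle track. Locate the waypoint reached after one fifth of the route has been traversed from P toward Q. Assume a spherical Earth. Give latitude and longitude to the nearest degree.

Write both endpoints as unit vectors p₁, p₂ with components (cos φ cos λ, cos φ sin λ, sin φ).
The central angle between the endpoints is δ = arccos(p₁·p₂) ≈ 1.129 rad (64.7°).
Interpolate at f = 1/5 with slerp weights a = sin((1−f)δ)/sin δ ≈ 0.869, b = sin(fδ)/sin δ ≈ 0.248.
p = a·p₁ + b·p₂ ≈ (0.519, 0.535, 0.667); φ = arcsin(p_z) ≈ 41.85°, λ = atan2(p_y, p_x) ≈ 45.87°.

≈ lat 42°N, lon 46°E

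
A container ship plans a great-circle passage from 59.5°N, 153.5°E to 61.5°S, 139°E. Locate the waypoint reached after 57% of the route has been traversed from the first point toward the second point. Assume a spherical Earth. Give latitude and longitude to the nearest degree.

From cos δ = sin φ₁ sin φ₂ + cos φ₁ cos φ₂ cos Δλ, the central angle is δ ≈ 2.121 rad (121.5°).
Interpolate at f = 0.57 with slerp weights a = sin((1−f)δ)/sin δ ≈ 0.928, b = sin(fδ)/sin δ ≈ 1.097.
p = a·p₁ + b·p₂ ≈ (-0.816, 0.553, -0.165); φ = arcsin(p_z) ≈ -9.49°, λ = atan2(p_y, p_x) ≈ 145.86°.

≈ 9°S, 146°E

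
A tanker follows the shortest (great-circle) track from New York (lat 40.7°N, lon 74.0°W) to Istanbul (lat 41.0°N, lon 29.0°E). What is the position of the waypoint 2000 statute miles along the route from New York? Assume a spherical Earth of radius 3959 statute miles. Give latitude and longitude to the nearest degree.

≈ lat 54°N, lon 35°W

Convert each endpoint to a unit vector on the sphere (x = cos φ cos λ, y = cos φ sin λ, z = sin φ).
The central angle between the endpoints is δ = arccos(p₁·p₂) ≈ 1.267 rad (72.6°). The total great-circle distance is δ·R ≈ 1.267 × 3959 ≈ 5016 mi, so the target fraction is f = 2000/5016 ≈ 0.399.
Interpolate at f ≈ 0.399 with slerp weights a = sin((1−f)δ)/sin δ ≈ 0.723, b = sin(fδ)/sin δ ≈ 0.507.
p = a·p₁ + b·p₂ ≈ (0.486, -0.342, 0.804); φ = arcsin(p_z) ≈ 53.56°, λ = atan2(p_y, p_x) ≈ -35.11°.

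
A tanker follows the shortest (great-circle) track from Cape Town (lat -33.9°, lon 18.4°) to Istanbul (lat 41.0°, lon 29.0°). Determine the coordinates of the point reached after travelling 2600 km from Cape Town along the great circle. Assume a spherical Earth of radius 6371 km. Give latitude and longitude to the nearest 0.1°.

≈ lat -10.7°, lon 21.7°

Convert each endpoint to a unit vector on the sphere (x = cos φ cos λ, y = cos φ sin λ, z = sin φ).
The central angle between the endpoints is δ = arccos(p₁·p₂) ≈ 1.318 rad (75.5°). The total great-circle distance is δ·R ≈ 1.318 × 6371 ≈ 8399 km, so the target fraction is f = 2600/8399 ≈ 0.310.
Interpolate at f ≈ 0.310 with slerp weights a = sin((1−f)δ)/sin δ ≈ 0.815, b = sin(fδ)/sin δ ≈ 0.410.
p = a·p₁ + b·p₂ ≈ (0.913, 0.364, -0.186); φ = arcsin(p_z) ≈ -10.72°, λ = atan2(p_y, p_x) ≈ 21.72°.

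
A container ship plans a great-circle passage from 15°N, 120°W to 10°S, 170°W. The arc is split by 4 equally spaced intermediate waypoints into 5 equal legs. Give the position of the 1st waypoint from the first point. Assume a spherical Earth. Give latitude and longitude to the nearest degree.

The haversine formula gives a central angle δ ≈ 0.969 rad (55.5°) between the endpoints.
Interpolate at f = 1/5 with slerp weights a = sin((1−f)δ)/sin δ ≈ 0.849, b = sin(fδ)/sin δ ≈ 0.234.
p = a·p₁ + b·p₂ ≈ (-0.637, -0.750, 0.179); φ = arcsin(p_z) ≈ 10.32°, λ = atan2(p_y, p_x) ≈ -130.32°.

≈ 10°N, 130°W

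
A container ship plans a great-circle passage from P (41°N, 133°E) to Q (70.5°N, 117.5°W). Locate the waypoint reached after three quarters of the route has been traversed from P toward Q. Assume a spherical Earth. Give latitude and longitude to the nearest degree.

≈ (73°N, 164°W)

Write both endpoints as unit vectors p₁, p₂ with components (cos φ cos λ, cos φ sin λ, sin φ).
The central angle between the endpoints is δ = arccos(p₁·p₂) ≈ 1.007 rad (57.7°).
Interpolate at f = 3/4 with slerp weights a = sin((1−f)δ)/sin δ ≈ 0.295, b = sin(fδ)/sin δ ≈ 0.811.
p = a·p₁ + b·p₂ ≈ (-0.277, -0.077, 0.958); φ = arcsin(p_z) ≈ 73.30°, λ = atan2(p_y, p_x) ≈ -164.36°.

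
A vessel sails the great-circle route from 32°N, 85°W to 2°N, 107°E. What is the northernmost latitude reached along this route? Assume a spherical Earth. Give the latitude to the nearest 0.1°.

The great circle lies in the plane with unit normal n̂ = (p₁ × p₂)/|p₁ × p₂|.
Here n̂_z ≈ -0.301; the vertex latitude is φ_max = arccos|n̂_z| ≈ 72.5°.
Check via Clairaut: cos φ_max = |cos φ₁| · sin C = cos(32.0°)·sin(20.8°) ≈ 0.301, again giving ≈ 72.5°.

≈ 72.5°N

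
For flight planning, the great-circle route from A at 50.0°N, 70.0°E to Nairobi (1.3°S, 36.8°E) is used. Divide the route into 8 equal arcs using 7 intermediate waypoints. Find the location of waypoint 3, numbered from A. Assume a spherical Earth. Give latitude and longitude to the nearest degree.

≈ 32°N, 54°E

Write both endpoints as unit vectors p₁, p₂ with components (cos φ cos λ, cos φ sin λ, sin φ).
The central angle between the endpoints is δ = arccos(p₁·p₂) ≈ 1.024 rad (58.6°).
Interpolate at f = 3/8 with slerp weights a = sin((1−f)δ)/sin δ ≈ 0.699, b = sin(fδ)/sin δ ≈ 0.439.
p = a·p₁ + b·p₂ ≈ (0.505, 0.685, 0.526); φ = arcsin(p_z) ≈ 31.71°, λ = atan2(p_y, p_x) ≈ 53.61°.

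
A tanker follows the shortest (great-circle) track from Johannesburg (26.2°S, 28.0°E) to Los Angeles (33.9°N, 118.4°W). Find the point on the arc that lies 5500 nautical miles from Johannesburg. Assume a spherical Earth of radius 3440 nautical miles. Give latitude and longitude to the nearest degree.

≈ (21°N, 53°W)

Write both endpoints as unit vectors p₁, p₂ with components (cos φ cos λ, cos φ sin λ, sin φ).
The central angle between the endpoints is δ = arccos(p₁·p₂) ≈ 2.619 rad (150.1°). The total great-circle distance is δ·R ≈ 2.619 × 3440 ≈ 9010 nmi, so the target fraction is f = 5500/9010 ≈ 0.610.
Interpolate at f ≈ 0.610 with slerp weights a = sin((1−f)δ)/sin δ ≈ 1.708, b = sin(fδ)/sin δ ≈ 2.003.
p = a·p₁ + b·p₂ ≈ (0.562, -0.743, 0.363); φ = arcsin(p_z) ≈ 21.30°, λ = atan2(p_y, p_x) ≈ -52.89°.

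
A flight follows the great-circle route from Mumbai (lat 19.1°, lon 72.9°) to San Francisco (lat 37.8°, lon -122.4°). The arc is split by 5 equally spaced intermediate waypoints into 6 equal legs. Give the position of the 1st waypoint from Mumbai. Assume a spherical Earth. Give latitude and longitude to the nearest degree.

≈ lat 39°, lon 79°

Convert each endpoint to a unit vector on the sphere (x = cos φ cos λ, y = cos φ sin λ, z = sin φ).
The central angle between the endpoints is δ = arccos(p₁·p₂) ≈ 2.117 rad (121.3°).
Interpolate at f = 1/6 with slerp weights a = sin((1−f)δ)/sin δ ≈ 1.149, b = sin(fδ)/sin δ ≈ 0.404.
p = a·p₁ + b·p₂ ≈ (0.148, 0.768, 0.624); φ = arcsin(p_z) ≈ 38.59°, λ = atan2(p_y, p_x) ≈ 79.09°.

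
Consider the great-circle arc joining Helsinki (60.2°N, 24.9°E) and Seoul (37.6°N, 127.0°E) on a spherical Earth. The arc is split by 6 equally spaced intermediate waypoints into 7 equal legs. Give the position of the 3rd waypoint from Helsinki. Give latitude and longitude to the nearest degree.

≈ 62°N, 83°E

From cos δ = sin φ₁ sin φ₂ + cos φ₁ cos φ₂ cos Δλ, the central angle is δ ≈ 1.107 rad (63.5°).
Interpolate at f = 3/7 with slerp weights a = sin((1−f)δ)/sin δ ≈ 0.661, b = sin(fδ)/sin δ ≈ 0.511.
p = a·p₁ + b·p₂ ≈ (0.054, 0.462, 0.885); φ = arcsin(p_z) ≈ 62.30°, λ = atan2(p_y, p_x) ≈ 83.27°.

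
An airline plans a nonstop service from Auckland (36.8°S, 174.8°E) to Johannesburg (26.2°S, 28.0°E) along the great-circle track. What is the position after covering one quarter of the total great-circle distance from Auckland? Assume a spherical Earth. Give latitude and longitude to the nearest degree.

≈ 58°S, 148°E

The haversine formula gives a central angle δ ≈ 1.914 rad (109.7°) between the endpoints.
Interpolate at f = 1/4 with slerp weights a = sin((1−f)δ)/sin δ ≈ 1.052, b = sin(fδ)/sin δ ≈ 0.489.
p = a·p₁ + b·p₂ ≈ (-0.452, 0.282, -0.846); φ = arcsin(p_z) ≈ -57.81°, λ = atan2(p_y, p_x) ≈ 147.99°.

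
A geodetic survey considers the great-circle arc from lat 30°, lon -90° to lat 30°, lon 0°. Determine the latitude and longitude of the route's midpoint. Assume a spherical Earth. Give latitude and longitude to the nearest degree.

Convert each endpoint to a unit vector on the sphere (x = cos φ cos λ, y = cos φ sin λ, z = sin φ).
The central angle between the endpoints is δ = arccos(p₁·p₂) ≈ 1.318 rad (75.5°).
Interpolate at f = 1/2 with slerp weights a = sin((1−f)δ)/sin δ ≈ 0.632, b = sin(fδ)/sin δ ≈ 0.632.
p = a·p₁ + b·p₂ ≈ (0.548, -0.548, 0.632); φ = arcsin(p_z) ≈ 39.23°, λ = atan2(p_y, p_x) ≈ -45.00°.

≈ lat 39°, lon -45°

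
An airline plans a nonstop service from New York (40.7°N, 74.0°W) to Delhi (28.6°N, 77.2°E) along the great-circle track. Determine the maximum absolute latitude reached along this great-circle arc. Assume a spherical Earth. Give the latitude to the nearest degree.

The great circle lies in the plane with unit normal n̂ = (p₁ × p₂)/|p₁ × p₂|.
Here n̂_z ≈ +0.333; the vertex latitude is φ_max = arccos|n̂_z| ≈ 70.5°.
Check via Clairaut: cos φ_max = |cos φ₁| · sin C = cos(40.7°)·sin(26.1°) ≈ 0.333, again giving ≈ 70.5°.

≈ 71°N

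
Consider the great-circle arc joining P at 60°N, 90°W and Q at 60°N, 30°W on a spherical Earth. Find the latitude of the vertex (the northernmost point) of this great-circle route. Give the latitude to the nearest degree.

≈ 63°N

The great circle lies in the plane with unit normal n̂ = (p₁ × p₂)/|p₁ × p₂|.
Here n̂_z ≈ +0.447; the vertex latitude is φ_max = arccos|n̂_z| ≈ 63.4°.
Check via Clairaut: cos φ_max = |cos φ₁| · sin C = cos(60.0°)·sin(63.4°) ≈ 0.447, again giving ≈ 63.4°.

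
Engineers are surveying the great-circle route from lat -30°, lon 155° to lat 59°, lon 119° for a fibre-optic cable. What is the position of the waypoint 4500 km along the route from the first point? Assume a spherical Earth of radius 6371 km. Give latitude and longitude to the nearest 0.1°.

≈ lat 8.9°, lon 143.5°

Convert each endpoint to a unit vector on the sphere (x = cos φ cos λ, y = cos φ sin λ, z = sin φ).
The central angle between the endpoints is δ = arccos(p₁·p₂) ≈ 1.639 rad (93.9°). The total great-circle distance is δ·R ≈ 1.639 × 6371 ≈ 10439 km, so the target fraction is f = 4500/10439 ≈ 0.431.
Interpolate at f ≈ 0.431 with slerp weights a = sin((1−f)δ)/sin δ ≈ 0.805, b = sin(fδ)/sin δ ≈ 0.651.
p = a·p₁ + b·p₂ ≈ (-0.794, 0.588, 0.155); φ = arcsin(p_z) ≈ 8.93°, λ = atan2(p_y, p_x) ≈ 143.50°.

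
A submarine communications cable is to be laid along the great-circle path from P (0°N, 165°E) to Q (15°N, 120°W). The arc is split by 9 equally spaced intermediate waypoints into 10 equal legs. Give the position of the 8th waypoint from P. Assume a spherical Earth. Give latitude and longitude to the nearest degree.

Convert each endpoint to a unit vector on the sphere (x = cos φ cos λ, y = cos φ sin λ, z = sin φ).
The central angle between the endpoints is δ = arccos(p₁·p₂) ≈ 1.318 rad (75.5°).
Interpolate at f = 8/10 with slerp weights a = sin((1−f)δ)/sin δ ≈ 0.269, b = sin(fδ)/sin δ ≈ 0.898.
p = a·p₁ + b·p₂ ≈ (-0.694, -0.682, 0.232); φ = arcsin(p_z) ≈ 13.44°, λ = atan2(p_y, p_x) ≈ -135.50°.

≈ (13°N, 136°W)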